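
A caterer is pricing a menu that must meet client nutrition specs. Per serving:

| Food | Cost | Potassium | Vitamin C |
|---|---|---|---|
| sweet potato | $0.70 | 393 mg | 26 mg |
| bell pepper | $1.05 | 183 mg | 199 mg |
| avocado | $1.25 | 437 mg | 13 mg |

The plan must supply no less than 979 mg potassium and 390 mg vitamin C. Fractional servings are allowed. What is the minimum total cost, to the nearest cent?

A basic optimal solution has at most two foods positive. Try each food alone and each pair with both targets met exactly.
sweet potato only: max(979/393, 390/26) = 15 servings → $10.50.
bell pepper only: max(979/183, 390/199) = 5.35 servings → $5.62.
avocado only: max(979/437, 390/13) = 30 servings → $37.50.
sweet potato + bell pepper with both tight: 1.681 servings and 1.74 servings → $3.00.
sweet potato + avocado: intersection lies outside the first quadrant.
bell pepper + avocado with both tight: 1.864 servings and 1.46 servings → $3.78.
Cheapest feasible corner: $3.00.

$3.00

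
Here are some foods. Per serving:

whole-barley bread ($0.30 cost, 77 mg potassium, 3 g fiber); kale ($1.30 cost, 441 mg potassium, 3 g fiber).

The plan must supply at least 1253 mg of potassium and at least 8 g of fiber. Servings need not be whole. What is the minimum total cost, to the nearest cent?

$3.69

With two linear requirements the optimum uses one or two foods; enumerate the corners.
whole-barley bread only: max(1253/77, 8/3) = 16.27 servings → $4.88.
kale only: max(1253/441, 8/3) = 2.841 servings → $3.69.
whole-barley bread + kale with both targets exact would need a negative amount; discard.
The minimum over all feasible corners is $3.69.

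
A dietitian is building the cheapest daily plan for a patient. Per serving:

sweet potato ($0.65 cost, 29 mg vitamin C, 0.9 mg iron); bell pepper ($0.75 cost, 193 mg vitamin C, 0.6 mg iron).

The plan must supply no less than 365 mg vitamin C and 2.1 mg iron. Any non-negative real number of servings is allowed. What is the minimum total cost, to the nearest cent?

sweet potato only: max(365/29, 2.1/0.9) = 12.59 servings → $8.18.
bell pepper only: max(365/193, 2.1/0.6) = 3.5 servings → $2.62.
sweet potato + bell pepper with both tight: 1.192 servings and 1.712 servings → $2.06.
So the least-cost plan costs $2.06.

$2.06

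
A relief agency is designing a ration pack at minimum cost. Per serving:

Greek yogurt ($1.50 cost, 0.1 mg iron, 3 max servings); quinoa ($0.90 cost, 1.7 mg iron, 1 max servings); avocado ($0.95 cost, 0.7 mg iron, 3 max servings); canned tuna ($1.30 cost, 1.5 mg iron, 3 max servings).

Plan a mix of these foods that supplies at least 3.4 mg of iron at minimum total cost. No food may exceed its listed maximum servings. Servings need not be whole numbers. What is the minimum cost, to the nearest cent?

Cost per mg of iron: quinoa $0.5294, canned tuna $0.8667, avocado $1.3571, Greek yogurt $15.0000.
Take 1 serving of quinoa: +1.7 mg iron for $0.90 (total $0.90, still need 1.7 mg).
Take 1.133 servings of canned tuna: +1.7 mg iron for $1.47 (total $2.37, still need 0.0 mg).
Greedy by cheapest-per-mg is optimal for a single linear constraint, so the minimum cost is $2.37.

$2.37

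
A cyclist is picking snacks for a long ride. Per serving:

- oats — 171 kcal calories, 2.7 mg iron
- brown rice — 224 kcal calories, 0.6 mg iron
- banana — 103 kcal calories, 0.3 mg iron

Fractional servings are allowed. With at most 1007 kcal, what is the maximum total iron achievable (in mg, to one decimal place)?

Iron per kcal: oats 0.01579, banana 0.002913, brown rice 0.002679.
With no serving limits, spend the whole calories allowance on oats: 1007 kcal / 171 kcal × 2.7 mg = 15.9 mg.

15.9 mg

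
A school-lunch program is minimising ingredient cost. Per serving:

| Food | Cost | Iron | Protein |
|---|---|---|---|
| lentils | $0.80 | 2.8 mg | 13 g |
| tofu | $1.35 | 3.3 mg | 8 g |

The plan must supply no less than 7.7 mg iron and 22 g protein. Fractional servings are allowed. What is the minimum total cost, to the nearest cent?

$2.20

lentils only: max(7.7/2.8, 22/13) = 2.75 servings → $2.20.
tofu only: max(7.7/3.3, 22/8) = 2.75 servings → $3.71.
lentils + tofu with both tight: 0.5366 servings and 1.878 servings → $2.96.
Cheapest feasible corner: $2.20.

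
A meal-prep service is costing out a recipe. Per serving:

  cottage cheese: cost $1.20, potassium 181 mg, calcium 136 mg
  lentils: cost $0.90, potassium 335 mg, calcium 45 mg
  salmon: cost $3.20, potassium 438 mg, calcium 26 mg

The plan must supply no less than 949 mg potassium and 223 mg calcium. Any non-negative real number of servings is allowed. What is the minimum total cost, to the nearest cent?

Minimising a linear cost over {potassium ≥ 949, calcium ≥ 223, servings ≥ 0} — the optimum is at a vertex, using one or two foods.
cottage cheese only: max(949/181, 223/136) = 5.243 servings → $6.29.
lentils only: max(949/335, 223/45) = 4.956 servings → $4.46.
salmon only: max(949/438, 223/26) = 8.577 servings → $27.45.
cottage cheese + lentils with both tight: 0.8553 servings and 2.371 servings → $3.16.
cottage cheese + salmon with both tight: 1.331 servings and 1.617 servings → $6.77.
lentils + salmon with both targets exact would need a negative amount; discard.
Cheapest feasible corner: $3.16.

$3.16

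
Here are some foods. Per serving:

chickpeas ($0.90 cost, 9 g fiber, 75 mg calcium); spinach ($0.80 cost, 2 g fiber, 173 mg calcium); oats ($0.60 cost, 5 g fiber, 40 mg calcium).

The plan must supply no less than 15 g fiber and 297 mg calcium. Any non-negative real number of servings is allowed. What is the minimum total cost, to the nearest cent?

A basic optimal solution has at most two foods positive. Try each food alone and each pair with both targets met exactly.
chickpeas only: max(15/9, 297/75) = 3.96 servings → $3.56.
spinach only: max(15/2, 297/173) = 7.5 servings → $6.00.
oats only: max(15/5, 297/40) = 7.425 servings → $4.46.
chickpeas + spinach with both tight: 1.422 servings and 1.1 servings → $2.16.
chickpeas + oats: intersection lies outside the first quadrant.
spinach + oats with both tight: 1.127 servings and 2.549 servings → $2.43.
So the least-cost plan costs $2.16.

$2.16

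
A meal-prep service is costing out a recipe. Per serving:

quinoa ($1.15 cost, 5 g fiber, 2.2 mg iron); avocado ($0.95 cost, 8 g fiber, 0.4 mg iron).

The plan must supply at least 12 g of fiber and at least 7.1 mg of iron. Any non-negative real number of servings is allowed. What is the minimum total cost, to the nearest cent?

The cheapest plan sits at a corner of the feasible region — with two constraints it uses at most two foods.
quinoa only: max(12/5, 7.1/2.2) = 3.227 servings → $3.71.
avocado only: max(12/8, 7.1/0.4) = 17.75 servings → $16.86.
quinoa + avocado: intersection lies outside the first quadrant.
The minimum over all feasible corners is $3.71.

$3.71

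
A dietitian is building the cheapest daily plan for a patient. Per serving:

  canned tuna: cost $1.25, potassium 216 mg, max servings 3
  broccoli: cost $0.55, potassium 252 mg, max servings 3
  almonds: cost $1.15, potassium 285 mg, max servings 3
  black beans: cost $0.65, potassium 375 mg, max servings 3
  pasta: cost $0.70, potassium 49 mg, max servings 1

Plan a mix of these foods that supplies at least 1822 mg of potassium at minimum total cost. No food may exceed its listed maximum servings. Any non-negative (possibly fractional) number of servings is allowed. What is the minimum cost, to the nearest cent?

$3.47

Cost per mg of potassium: black beans $0.0017, broccoli $0.0022, almonds $0.0040, canned tuna $0.0058, pasta $0.0143.
Take 3 servings of black beans: +1125.0 mg potassium for $1.95 (total $1.95, still need 697.0 mg).
Take 2.766 servings of broccoli: +697.0 mg potassium for $1.52 (total $3.47, still need 0.0 mg).
Greedy by cheapest-per-mg is optimal for a single linear constraint, so the minimum cost is $3.47.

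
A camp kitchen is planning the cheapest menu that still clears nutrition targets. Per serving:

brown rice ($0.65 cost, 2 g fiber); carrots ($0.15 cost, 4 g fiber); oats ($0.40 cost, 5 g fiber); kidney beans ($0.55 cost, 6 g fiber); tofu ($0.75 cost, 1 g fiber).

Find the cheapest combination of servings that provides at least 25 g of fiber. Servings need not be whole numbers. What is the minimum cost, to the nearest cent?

Cost per g of fiber: carrots $0.0375, oats $0.0800, kidney beans $0.0917, brown rice $0.3250, tofu $0.7500.
With no serving limits, use only carrots: 25 g / 4 g = 6.25 servings × $0.15 = $0.94.

$0.94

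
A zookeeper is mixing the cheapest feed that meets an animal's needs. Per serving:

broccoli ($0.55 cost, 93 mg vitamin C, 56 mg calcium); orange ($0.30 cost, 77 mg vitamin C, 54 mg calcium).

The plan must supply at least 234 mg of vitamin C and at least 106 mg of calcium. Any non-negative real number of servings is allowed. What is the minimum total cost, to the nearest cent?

For a min-cost LP with two ≥-constraints, a basic feasible solution has at most two positive variables.
broccoli only: max(234/93, 106/56) = 2.516 servings → $1.38.
orange only: max(234/77, 106/54) = 3.039 servings → $0.91.
broccoli + orange: intersection lies outside the first quadrant.
So the least-cost plan costs $0.91.

$0.91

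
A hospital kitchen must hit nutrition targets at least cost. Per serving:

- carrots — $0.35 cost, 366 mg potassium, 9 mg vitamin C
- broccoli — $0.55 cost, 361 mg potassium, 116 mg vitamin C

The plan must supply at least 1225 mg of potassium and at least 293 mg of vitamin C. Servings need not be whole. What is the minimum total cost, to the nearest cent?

$1.67

An LP optimum is at a vertex; with two nutrient constraints at most two foods are used. Check each candidate.
carrots only: max(1225/366, 293/9) = 32.56 servings → $11.39.
broccoli only: max(1225/361, 293/116) = 3.393 servings → $1.87.
carrots + broccoli with both tight: 0.9265 servings and 2.454 servings → $1.67.
Cheapest feasible corner: $1.67.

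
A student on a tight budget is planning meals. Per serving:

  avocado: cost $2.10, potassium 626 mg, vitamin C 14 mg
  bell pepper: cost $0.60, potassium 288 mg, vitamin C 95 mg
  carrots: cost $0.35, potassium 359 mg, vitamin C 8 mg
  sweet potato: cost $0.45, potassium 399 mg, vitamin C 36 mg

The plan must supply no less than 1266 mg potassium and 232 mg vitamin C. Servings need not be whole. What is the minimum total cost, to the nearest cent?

$1.90

An LP optimum is at a vertex; with two nutrient constraints at most two foods are used. Check each candidate.
avocado only: max(1266/626, 232/14) = 16.57 servings → $34.80.
bell pepper only: max(1266/288, 232/95) = 4.396 servings → $2.64.
carrots only: max(1266/359, 232/8) = 29 servings → $10.15.
sweet potato only: max(1266/399, 232/36) = 6.444 servings → $2.90.
avocado + bell pepper with both tight: 0.9642 servings and 2.3 servings → $3.40.
avocado + carrots: the both-tight solution has a negative serving — not a feasible corner.
avocado + sweet potato with both targets exact would need a negative amount; discard.
bell pepper + carrots with both tight: 2.301 servings and 1.681 servings → $1.97.
bell pepper + sweet potato with both tight: 1.707 servings and 1.941 servings → $1.90.
carrots + sweet potato with both targets exact would need a negative amount; discard.
The minimum over all feasible corners is $1.90.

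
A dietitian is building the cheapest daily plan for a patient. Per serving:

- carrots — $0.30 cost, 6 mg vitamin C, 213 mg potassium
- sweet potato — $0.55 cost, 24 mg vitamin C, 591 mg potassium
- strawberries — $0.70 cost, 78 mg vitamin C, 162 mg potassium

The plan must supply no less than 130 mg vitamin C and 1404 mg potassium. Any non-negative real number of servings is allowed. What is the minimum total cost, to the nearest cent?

$1.87

Minimising a linear cost over {vitamin C ≥ 130, potassium ≥ 1404, servings ≥ 0} — the optimum is at a vertex, using one or two foods.
carrots only: max(130/6, 1404/213) = 21.67 servings → $6.50.
sweet potato only: max(130/24, 1404/591) = 5.417 servings → $2.98.
strawberries only: max(130/78, 1404/162) = 8.667 servings → $6.07.
carrots + sweet potato with both targets exact would need a negative amount; discard.
carrots + strawberries with both tight: 5.655 servings and 1.232 servings → $2.56.
sweet potato + strawberries with both tight: 2.096 servings and 1.022 servings → $1.87.
The minimum over all feasible corners is $1.87.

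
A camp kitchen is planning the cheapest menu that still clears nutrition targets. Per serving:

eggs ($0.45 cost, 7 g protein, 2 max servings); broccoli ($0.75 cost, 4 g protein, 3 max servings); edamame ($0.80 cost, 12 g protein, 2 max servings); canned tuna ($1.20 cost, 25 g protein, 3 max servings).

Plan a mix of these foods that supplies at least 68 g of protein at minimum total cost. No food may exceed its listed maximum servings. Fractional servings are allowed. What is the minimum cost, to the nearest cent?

$3.26

Cost per g of protein: canned tuna $0.0480, eggs $0.0643, edamame $0.0667, broccoli $0.1875.
Take 2.72 servings of canned tuna: +68.0 g protein for $3.26 (total $3.26, still need 0.0 g).
Filling from the cheapest source first is optimal under one linear minimum: $3.26.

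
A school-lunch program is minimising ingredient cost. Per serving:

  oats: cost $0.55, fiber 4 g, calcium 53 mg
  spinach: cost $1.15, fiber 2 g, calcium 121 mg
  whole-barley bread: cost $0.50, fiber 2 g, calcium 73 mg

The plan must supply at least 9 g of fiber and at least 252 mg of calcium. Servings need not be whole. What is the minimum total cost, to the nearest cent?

$1.88

For a min-cost LP with two ≥-constraints, a basic feasible solution has at most two positive variables.
oats only: max(9/4, 252/53) = 4.755 servings → $2.62.
spinach only: max(9/2, 252/121) = 4.5 servings → $5.17.
whole-barley bread only: max(9/2, 252/73) = 4.5 servings → $2.25.
oats + spinach with both tight: 1.548 servings and 1.405 servings → $2.47.
oats + whole-barley bread with both tight: 0.8226 servings and 2.855 servings → $1.88.
spinach + whole-barley bread with both targets exact would need a negative amount; discard.
The minimum over all feasible corners is $1.88.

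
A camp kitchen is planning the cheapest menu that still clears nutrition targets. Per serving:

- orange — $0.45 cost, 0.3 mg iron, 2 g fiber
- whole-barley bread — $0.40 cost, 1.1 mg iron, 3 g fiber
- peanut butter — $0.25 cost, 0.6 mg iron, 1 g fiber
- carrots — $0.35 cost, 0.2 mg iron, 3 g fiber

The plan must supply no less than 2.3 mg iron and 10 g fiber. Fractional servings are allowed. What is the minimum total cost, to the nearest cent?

The cheapest plan sits at a corner of the feasible region — with two constraints it uses at most two foods.
orange only: max(2.3/0.3, 10/2) = 7.667 servings → $3.45.
whole-barley bread only: max(2.3/1.1, 10/3) = 3.333 servings → $1.33.
peanut butter only: max(2.3/0.6, 10/1) = 10 servings → $2.50.
carrots only: max(2.3/0.2, 10/3) = 11.5 servings → $4.03.
orange + whole-barley bread with both tight: 3.154 servings and 1.231 servings → $1.91.
orange + peanut butter with both tight: 4.111 servings and 1.778 servings → $2.29.
orange + carrots: the both-tight solution has a negative serving — not a feasible corner.
whole-barley bread + peanut butter: the both-tight solution has a negative serving — not a feasible corner.
whole-barley bread + carrots with both tight: 1.815 servings and 1.519 servings → $1.26.
peanut butter + carrots with both tight: 3.062 servings and 2.312 servings → $1.57.
So the least-cost plan costs $1.26.

$1.26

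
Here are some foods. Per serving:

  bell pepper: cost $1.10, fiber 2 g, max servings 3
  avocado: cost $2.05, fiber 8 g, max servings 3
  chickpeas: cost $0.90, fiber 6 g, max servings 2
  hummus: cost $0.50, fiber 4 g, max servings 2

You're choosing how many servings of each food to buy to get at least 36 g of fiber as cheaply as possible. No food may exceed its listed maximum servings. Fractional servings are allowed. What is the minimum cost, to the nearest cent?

Cost per g of fiber: hummus $0.1250, chickpeas $0.1500, avocado $0.2562, bell pepper $0.5500.
Take 2 servings of hummus: +8.0 g fiber for $1.00 (total $1.00, still need 28.0 g).
Take 2 servings of chickpeas: +12.0 g fiber for $1.80 (total $2.80, still need 16.0 g).
Take 2 servings of avocado: +16.0 g fiber for $4.10 (total $6.90, still need 0.0 g).
Filling from the cheapest source first is optimal under one linear minimum: $6.90.

$6.90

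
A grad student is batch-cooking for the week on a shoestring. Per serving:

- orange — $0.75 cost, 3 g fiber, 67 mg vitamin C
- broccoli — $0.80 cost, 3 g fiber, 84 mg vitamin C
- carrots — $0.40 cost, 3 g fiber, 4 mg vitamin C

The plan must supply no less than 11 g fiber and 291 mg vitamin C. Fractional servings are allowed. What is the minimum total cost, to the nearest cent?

orange only: max(11/3, 291/67) = 4.343 servings → $3.26.
broccoli only: max(11/3, 291/84) = 3.667 servings → $2.93.
carrots only: max(11/3, 291/4) = 72.75 servings → $29.10.
orange + broccoli with both tight: 1 serving and 2.667 servings → $2.88.
orange + carrots: intersection lies outside the first quadrant.
broccoli + carrots with both tight: 3.454 servings and 0.2125 servings → $2.85.
Cheapest feasible corner: $2.85.

$2.85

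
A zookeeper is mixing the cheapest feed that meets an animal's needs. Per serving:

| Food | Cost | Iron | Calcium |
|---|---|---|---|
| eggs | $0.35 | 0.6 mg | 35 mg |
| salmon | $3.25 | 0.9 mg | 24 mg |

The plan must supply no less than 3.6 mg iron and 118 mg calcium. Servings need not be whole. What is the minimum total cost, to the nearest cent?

$2.10

Check every corner: each single food scaled to meet both minima, and each pair solved so both constraints bind.
eggs only: max(3.6/0.6, 118/35) = 6 servings → $2.10.
salmon only: max(3.6/0.9, 118/24) = 4.917 servings → $15.98.
eggs + salmon with both tight: 1.158 servings and 3.228 servings → $10.90.
Cheapest feasible corner: $2.10.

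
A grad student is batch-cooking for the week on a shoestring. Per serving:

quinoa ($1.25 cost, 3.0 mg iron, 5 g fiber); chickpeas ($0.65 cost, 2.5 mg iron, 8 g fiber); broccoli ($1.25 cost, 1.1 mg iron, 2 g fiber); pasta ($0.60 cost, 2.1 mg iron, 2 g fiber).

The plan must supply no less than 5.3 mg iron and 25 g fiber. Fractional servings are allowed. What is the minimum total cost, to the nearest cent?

Minimising a linear cost over {iron ≥ 5.3, fiber ≥ 25, servings ≥ 0} — the optimum is at a vertex, using one or two foods.
quinoa only: max(5.3/3.0, 25/5) = 5 servings → $6.25.
chickpeas only: max(5.3/2.5, 25/8) = 3.125 servings → $2.03.
broccoli only: max(5.3/1.1, 25/2) = 12.5 servings → $15.62.
pasta only: max(5.3/2.1, 25/2) = 12.5 servings → $7.50.
quinoa + chickpeas: intersection lies outside the first quadrant.
quinoa + broccoli: the both-tight solution has a negative serving — not a feasible corner.
quinoa + pasta: the both-tight solution has a negative serving — not a feasible corner.
chickpeas + broccoli: the both-tight solution has a negative serving — not a feasible corner.
chickpeas + pasta with both targets exact would need a negative amount; discard.
broccoli + pasta: the both-tight solution has a negative serving — not a feasible corner.
Cheapest feasible corner: $2.03.

$2.03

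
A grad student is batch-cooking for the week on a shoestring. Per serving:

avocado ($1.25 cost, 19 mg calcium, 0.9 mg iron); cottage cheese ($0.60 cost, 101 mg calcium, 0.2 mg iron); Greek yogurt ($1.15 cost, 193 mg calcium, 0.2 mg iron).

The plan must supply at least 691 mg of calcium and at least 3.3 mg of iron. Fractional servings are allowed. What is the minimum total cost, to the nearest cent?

$6.65

An LP optimum is at a vertex; with two nutrient constraints at most two foods are used. Check each candidate.
avocado only: max(691/19, 3.3/0.9) = 36.37 servings → $45.46.
cottage cheese only: max(691/101, 3.3/0.2) = 16.5 servings → $9.90.
Greek yogurt only: max(691/193, 3.3/0.2) = 16.5 servings → $18.98.
avocado + cottage cheese with both tight: 2.24 servings and 6.42 servings → $6.65.
avocado + Greek yogurt with both tight: 2.935 servings and 3.291 servings → $7.45.
cottage cheese + Greek yogurt: the both-tight solution has a negative serving — not a feasible corner.
So the least-cost plan costs $6.65.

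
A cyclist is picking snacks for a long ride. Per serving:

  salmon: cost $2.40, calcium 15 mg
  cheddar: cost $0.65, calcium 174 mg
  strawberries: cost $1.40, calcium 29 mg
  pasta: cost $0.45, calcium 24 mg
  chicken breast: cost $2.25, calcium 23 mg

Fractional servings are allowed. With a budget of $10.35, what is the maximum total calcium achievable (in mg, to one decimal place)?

Calcium per dollar: cheddar 267.7, pasta 53.33, strawberries 20.71, chicken breast 10.22, salmon 6.25.
With no serving limits, spend the whole cost allowance on cheddar: $10.35 / $0.65 × 174 mg = 2770.6 mg.

2770.6 mg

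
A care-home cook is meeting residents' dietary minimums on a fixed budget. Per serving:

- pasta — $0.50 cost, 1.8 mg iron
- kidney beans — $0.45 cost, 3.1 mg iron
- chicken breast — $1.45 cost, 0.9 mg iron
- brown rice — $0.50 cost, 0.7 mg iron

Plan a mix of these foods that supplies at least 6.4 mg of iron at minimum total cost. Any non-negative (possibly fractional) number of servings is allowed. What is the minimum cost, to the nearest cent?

Cost per mg of iron: kidney beans $0.1452, pasta $0.2778, brown rice $0.7143, chicken breast $1.6111.
With no serving limits, use only kidney beans: 6.4 mg / 3.1 mg = 2.065 servings × $0.45 = $0.93.

$0.93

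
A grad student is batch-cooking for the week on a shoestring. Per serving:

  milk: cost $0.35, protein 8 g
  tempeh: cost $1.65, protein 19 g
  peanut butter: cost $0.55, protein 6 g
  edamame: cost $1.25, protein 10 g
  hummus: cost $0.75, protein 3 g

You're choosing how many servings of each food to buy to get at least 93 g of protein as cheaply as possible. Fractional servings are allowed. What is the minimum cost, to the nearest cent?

$4.07

Cost per g of protein: milk $0.0437, tempeh $0.0868, peanut butter $0.0917, edamame $0.1250, hummus $0.2500.
With no serving limits, use only milk: 93 g / 8 g = 11.62 servings × $0.35 = $4.07.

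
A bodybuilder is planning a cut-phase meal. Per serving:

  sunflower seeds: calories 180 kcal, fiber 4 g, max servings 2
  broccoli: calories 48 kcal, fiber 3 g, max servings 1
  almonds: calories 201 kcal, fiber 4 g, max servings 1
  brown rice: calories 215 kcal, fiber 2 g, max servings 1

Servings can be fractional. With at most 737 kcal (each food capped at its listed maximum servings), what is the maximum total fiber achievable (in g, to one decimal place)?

Fiber per kcal: broccoli 0.0625, sunflower seeds 0.02222, almonds 0.0199, brown rice 0.009302.
Take 1 serving of broccoli: uses 48 kcal, +3.0 g fiber (running total 3.0 g).
Take 2 servings of sunflower seeds: uses 360 kcal, +8.0 g fiber (running total 11.0 g).
Take 1 serving of almonds: uses 201 kcal, +4.0 g fiber (running total 15.0 g).
Take 0.5953 servings of brown rice: uses 128 kcal, +1.2 g fiber (running total 16.2 g).
Greedy by best ratio exhausts the calories allowance optimally: 16.2 g.

16.2 g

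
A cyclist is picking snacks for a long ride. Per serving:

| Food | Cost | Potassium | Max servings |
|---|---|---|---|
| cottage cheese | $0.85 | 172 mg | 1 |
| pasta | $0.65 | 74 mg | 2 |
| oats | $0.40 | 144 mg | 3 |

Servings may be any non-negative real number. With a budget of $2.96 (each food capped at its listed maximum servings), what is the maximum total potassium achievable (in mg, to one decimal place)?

Potassium per dollar: oats 360, cottage cheese 202.4, pasta 113.8.
Take 3 servings of oats: spends $1.20, +432.0 mg potassium (running total 432.0 mg).
Take 1 serving of cottage cheese: spends $0.85, +172.0 mg potassium (running total 604.0 mg).
Take 1.4 servings of pasta: spends $0.91, +103.6 mg potassium (running total 707.6 mg).
Greedy by best ratio exhausts the cost allowance optimally: 707.6 mg.

707.6 mg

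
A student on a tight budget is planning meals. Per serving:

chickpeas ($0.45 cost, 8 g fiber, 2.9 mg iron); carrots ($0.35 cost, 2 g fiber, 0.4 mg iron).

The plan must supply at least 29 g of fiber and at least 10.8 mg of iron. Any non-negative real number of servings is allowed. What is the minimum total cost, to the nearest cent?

$1.68

An LP optimum is at a vertex; with two nutrient constraints at most two foods are used. Check each candidate.
chickpeas only: max(29/8, 10.8/2.9) = 3.724 servings → $1.68.
carrots only: max(29/2, 10.8/0.4) = 27 servings → $9.45.
chickpeas + carrots: the both-tight solution has a negative serving — not a feasible corner.
So the least-cost plan costs $1.68.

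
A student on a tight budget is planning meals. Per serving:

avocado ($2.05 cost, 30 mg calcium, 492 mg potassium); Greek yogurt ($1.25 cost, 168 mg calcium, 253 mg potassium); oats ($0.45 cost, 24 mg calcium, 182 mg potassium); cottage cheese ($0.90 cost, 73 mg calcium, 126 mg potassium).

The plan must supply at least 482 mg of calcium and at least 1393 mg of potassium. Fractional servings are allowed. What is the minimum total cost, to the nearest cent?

For a min-cost LP with two ≥-constraints, a basic feasible solution has at most two positive variables.
avocado only: max(482/30, 1393/492) = 16.07 servings → $32.94.
Greek yogurt only: max(482/168, 1393/253) = 5.506 servings → $6.88.
oats only: max(482/24, 1393/182) = 20.08 servings → $9.04.
cottage cheese only: max(482/73, 1393/126) = 11.06 servings → $9.95.
avocado + Greek yogurt with both tight: 1.493 servings and 2.602 servings → $6.31.
avocado + oats: the both-tight solution has a negative serving — not a feasible corner.
avocado + cottage cheese with both tight: 1.274 servings and 6.079 servings → $8.08.
Greek yogurt + oats with both tight: 2.216 servings and 4.574 servings → $4.83.
Greek yogurt + cottage cheese: intersection lies outside the first quadrant.
oats + cottage cheese with both tight: 3.991 servings and 5.291 servings → $6.56.
So the least-cost plan costs $4.83.

$4.83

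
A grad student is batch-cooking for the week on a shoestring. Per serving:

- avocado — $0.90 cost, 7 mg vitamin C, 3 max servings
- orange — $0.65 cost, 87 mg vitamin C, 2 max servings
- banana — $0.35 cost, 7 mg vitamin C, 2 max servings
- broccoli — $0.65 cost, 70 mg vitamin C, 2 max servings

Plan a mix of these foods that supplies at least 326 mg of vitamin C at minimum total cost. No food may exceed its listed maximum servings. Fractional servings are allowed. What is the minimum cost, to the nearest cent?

$3.20

Cost per mg of vitamin C: orange $0.0075, broccoli $0.0093, banana $0.0500, avocado $0.1286.
Take 2 servings of orange: +174.0 mg vitamin C for $1.30 (total $1.30, still need 152.0 mg).
Take 2 servings of broccoli: +140.0 mg vitamin C for $1.30 (total $2.60, still need 12.0 mg).
Take 1.714 servings of banana: +12.0 mg vitamin C for $0.60 (total $3.20, still need 0.0 mg).
Filling from the cheapest source first is optimal under one linear minimum: $3.20.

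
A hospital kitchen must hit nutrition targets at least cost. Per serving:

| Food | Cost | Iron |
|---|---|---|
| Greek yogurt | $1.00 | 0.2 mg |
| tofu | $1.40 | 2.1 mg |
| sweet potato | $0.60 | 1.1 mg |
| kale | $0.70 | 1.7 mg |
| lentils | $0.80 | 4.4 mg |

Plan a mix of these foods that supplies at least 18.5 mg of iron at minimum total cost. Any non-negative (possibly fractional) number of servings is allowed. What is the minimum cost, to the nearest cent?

Cost per mg of iron: lentils $0.1818, kale $0.4118, sweet potato $0.5455, tofu $0.6667, Greek yogurt $5.0000.
With no serving limits, use only lentils: 18.5 mg / 4.4 mg = 4.205 servings × $0.80 = $3.36.

$3.36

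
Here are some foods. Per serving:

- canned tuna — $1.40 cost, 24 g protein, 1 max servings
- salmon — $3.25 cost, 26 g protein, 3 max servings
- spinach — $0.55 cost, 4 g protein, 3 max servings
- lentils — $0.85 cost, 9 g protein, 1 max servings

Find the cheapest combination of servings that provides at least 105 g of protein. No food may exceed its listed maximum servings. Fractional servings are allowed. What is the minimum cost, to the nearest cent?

Cost per g of protein: canned tuna $0.0583, lentils $0.0944, salmon $0.1250, spinach $0.1375.
Take 1 serving of canned tuna: +24.0 g protein for $1.40 (total $1.40, still need 81.0 g).
Take 1 serving of lentils: +9.0 g protein for $0.85 (total $2.25, still need 72.0 g).
Take 2.769 servings of salmon: +72.0 g protein for $9.00 (total $11.25, still need 0.0 g).
Filling from the cheapest source first is optimal under one linear minimum: $11.25.

$11.25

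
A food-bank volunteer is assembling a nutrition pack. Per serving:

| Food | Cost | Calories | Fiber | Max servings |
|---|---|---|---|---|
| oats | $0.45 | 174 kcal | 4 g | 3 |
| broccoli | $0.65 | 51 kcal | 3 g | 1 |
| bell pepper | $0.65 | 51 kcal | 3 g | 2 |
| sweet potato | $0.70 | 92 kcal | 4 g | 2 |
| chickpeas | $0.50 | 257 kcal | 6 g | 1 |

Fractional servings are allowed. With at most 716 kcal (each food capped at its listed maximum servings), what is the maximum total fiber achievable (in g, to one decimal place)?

25.8 g

Fiber per kcal: broccoli 0.05882, bell pepper 0.05882, sweet potato 0.04348, chickpeas 0.02335, oats 0.02299.
Take 1 serving of broccoli: uses 51 kcal, +3.0 g fiber (running total 3.0 g).
Take 2 servings of bell pepper: uses 102 kcal, +6.0 g fiber (running total 9.0 g).
Take 2 servings of sweet potato: uses 184 kcal, +8.0 g fiber (running total 17.0 g).
Take 1 serving of chickpeas: uses 257 kcal, +6.0 g fiber (running total 23.0 g).
Take 0.7011 servings of oats: uses 122 kcal, +2.8 g fiber (running total 25.8 g).
Greedy by best ratio exhausts the calories allowance optimally: 25.8 g.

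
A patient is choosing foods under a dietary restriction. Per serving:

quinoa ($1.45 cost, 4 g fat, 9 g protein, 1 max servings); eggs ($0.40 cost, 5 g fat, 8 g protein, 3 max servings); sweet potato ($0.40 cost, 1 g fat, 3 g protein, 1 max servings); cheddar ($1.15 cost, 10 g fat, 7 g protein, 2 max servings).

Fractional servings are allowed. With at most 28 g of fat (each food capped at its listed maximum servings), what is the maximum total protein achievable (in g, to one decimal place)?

Protein per g fat: sweet potato 3, quinoa 2.25, eggs 1.6, cheddar 0.7.
Take 1 serving of sweet potato: uses 1 g fat, +3.0 g protein (running total 3.0 g).
Take 1 serving of quinoa: uses 4 g fat, +9.0 g protein (running total 12.0 g).
Take 3 servings of eggs: uses 15 g fat, +24.0 g protein (running total 36.0 g).
Take 0.8 servings of cheddar: uses 8 g fat, +5.6 g protein (running total 41.6 g).
Filling greedily by protein-per-g fat is optimal for one linear limit, giving 41.6 g.

41.6 g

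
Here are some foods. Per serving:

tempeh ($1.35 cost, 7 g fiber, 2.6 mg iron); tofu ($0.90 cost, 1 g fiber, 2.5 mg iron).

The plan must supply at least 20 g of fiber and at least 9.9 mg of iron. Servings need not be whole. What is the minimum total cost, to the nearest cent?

Two binding constraints pin down two serving amounts, so the optimal mix uses at most two foods. The candidates are each food alone (scaled to the tighter of fiber/iron) and each pair with both constraints tight.
tempeh only: max(20/7, 9.9/2.6) = 3.808 servings → $5.14.
tofu only: max(20/1, 9.9/2.5) = 20 servings → $18.00.
tempeh + tofu with both tight: 2.691 servings and 1.161 servings → $4.68.
So the least-cost plan costs $4.68.

$4.68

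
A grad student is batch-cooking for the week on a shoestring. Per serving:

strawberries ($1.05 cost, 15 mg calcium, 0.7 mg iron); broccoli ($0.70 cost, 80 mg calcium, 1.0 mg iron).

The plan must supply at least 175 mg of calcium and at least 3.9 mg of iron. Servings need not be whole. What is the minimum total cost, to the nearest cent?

An LP optimum is at a vertex; with two nutrient constraints at most two foods are used. Check each candidate.
strawberries only: max(175/15, 3.9/0.7) = 11.67 servings → $12.25.
broccoli only: max(175/80, 3.9/1.0) = 3.9 servings → $2.73.
strawberries + broccoli with both tight: 3.341 servings and 1.561 servings → $4.60.
So the least-cost plan costs $2.73.

$2.73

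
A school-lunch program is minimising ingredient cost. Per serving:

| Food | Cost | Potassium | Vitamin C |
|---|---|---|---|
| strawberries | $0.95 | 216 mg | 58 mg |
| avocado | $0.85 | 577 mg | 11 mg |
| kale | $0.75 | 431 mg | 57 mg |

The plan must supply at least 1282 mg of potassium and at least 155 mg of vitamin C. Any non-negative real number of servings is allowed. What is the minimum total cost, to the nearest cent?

$2.20

This is a tiny linear program; its minimum lies at a vertex of the feasible set. List the vertices and price them.
strawberries only: max(1282/216, 155/58) = 5.935 servings → $5.64.
avocado only: max(1282/577, 155/11) = 14.09 servings → $11.98.
kale only: max(1282/431, 155/57) = 2.974 servings → $2.23.
strawberries + avocado with both tight: 2.423 servings and 1.315 servings → $3.42.
strawberries + kale: intersection lies outside the first quadrant.
avocado + kale with both tight: 0.2227 servings and 2.676 servings → $2.20.
The minimum over all feasible corners is $2.20.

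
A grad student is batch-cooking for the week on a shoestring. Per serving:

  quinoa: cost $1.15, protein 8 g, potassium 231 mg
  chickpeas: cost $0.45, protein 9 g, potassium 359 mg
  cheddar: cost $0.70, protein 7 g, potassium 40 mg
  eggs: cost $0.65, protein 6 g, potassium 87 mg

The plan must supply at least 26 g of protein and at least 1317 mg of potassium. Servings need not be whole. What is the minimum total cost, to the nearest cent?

This is a tiny linear program; its minimum lies at a vertex of the feasible set. List the vertices and price them.
quinoa only: max(26/8, 1317/231) = 5.701 servings → $6.56.
chickpeas only: max(26/9, 1317/359) = 3.669 servings → $1.65.
cheddar only: max(26/7, 1317/40) = 32.92 servings → $23.05.
eggs only: max(26/6, 1317/87) = 15.14 servings → $9.84.
quinoa + chickpeas with both targets exact would need a negative amount; discard.
quinoa + cheddar: intersection lies outside the first quadrant.
quinoa + eggs: intersection lies outside the first quadrant.
chickpeas + cheddar: intersection lies outside the first quadrant.
chickpeas + eggs: the both-tight solution has a negative serving — not a feasible corner.
cheddar + eggs: intersection lies outside the first quadrant.
Cheapest feasible corner: $1.65.

$1.65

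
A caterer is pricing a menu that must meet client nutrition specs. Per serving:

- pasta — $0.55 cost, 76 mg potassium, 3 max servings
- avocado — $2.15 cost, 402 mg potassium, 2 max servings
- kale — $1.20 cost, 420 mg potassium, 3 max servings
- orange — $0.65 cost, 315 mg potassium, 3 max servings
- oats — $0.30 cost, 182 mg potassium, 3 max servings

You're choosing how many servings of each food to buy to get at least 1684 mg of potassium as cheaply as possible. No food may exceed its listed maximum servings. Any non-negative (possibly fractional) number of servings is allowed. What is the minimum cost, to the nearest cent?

Cost per mg of potassium: oats $0.0016, orange $0.0021, kale $0.0029, avocado $0.0053, pasta $0.0072.
Take 3 servings of oats: +546.0 mg potassium for $0.90 (total $0.90, still need 1138.0 mg).
Take 3 servings of orange: +945.0 mg potassium for $1.95 (total $2.85, still need 193.0 mg).
Take 0.4595 servings of kale: +193.0 mg potassium for $0.55 (total $3.40, still need 0.0 mg).
Filling from the cheapest source first is optimal under one linear minimum: $3.40.

$3.40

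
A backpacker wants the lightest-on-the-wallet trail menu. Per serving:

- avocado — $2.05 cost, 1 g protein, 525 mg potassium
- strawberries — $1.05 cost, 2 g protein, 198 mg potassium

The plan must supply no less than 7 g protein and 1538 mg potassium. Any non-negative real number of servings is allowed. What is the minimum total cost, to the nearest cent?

avocado only: max(7/1, 1538/525) = 7 servings → $14.35.
strawberries only: max(7/2, 1538/198) = 7.768 servings → $8.16.
avocado + strawberries with both tight: 1.984 servings and 2.508 servings → $6.70.
The minimum over all feasible corners is $6.70.

$6.70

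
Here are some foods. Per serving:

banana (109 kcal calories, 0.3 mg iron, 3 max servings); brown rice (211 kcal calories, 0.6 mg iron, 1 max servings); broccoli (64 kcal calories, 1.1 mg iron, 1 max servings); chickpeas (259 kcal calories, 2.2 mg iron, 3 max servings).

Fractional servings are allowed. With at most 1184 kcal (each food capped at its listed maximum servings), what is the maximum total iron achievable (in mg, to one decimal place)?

8.7 mg

Iron per kcal: broccoli 0.01719, chickpeas 0.008494, brown rice 0.002844, banana 0.002752.
Take 1 serving of broccoli: uses 64 kcal, +1.1 mg iron (running total 1.1 mg).
Take 3 servings of chickpeas: uses 777 kcal, +6.6 mg iron (running total 7.7 mg).
Take 1 serving of brown rice: uses 211 kcal, +0.6 mg iron (running total 8.3 mg).
Take 1.211 servings of banana: uses 132 kcal, +0.4 mg iron (running total 8.7 mg).
Greedy by best ratio exhausts the calories allowance optimally: 8.7 mg.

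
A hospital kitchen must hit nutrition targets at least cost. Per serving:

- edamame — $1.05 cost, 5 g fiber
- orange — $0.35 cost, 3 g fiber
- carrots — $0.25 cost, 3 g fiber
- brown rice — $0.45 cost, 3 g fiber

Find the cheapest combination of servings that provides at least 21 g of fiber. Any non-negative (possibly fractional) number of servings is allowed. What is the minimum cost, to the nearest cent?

$1.75

Cost per g of fiber: carrots $0.0833, orange $0.1167, brown rice $0.1500, edamame $0.2100.
With no serving limits, use only carrots: 21 g / 3 g = 7 servings × $0.25 = $1.75.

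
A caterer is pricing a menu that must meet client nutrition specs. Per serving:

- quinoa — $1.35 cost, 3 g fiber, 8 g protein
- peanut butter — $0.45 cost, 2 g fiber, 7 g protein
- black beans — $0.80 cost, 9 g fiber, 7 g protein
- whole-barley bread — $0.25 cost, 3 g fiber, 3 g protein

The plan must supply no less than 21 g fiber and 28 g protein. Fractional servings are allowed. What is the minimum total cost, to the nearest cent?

The cheapest plan sits at a corner of the feasible region — with two constraints it uses at most two foods.
quinoa only: max(21/3, 28/8) = 7 servings → $9.45.
peanut butter only: max(21/2, 28/7) = 10.5 servings → $4.72.
black beans only: max(21/9, 28/7) = 4 servings → $3.20.
whole-barley bread only: max(21/3, 28/3) = 9.333 servings → $2.33.
quinoa + peanut butter: the both-tight solution has a negative serving — not a feasible corner.
quinoa + black beans with both tight: 2.059 servings and 1.647 servings → $4.10.
quinoa + whole-barley bread with both tight: 1.4 servings and 5.6 servings → $3.29.
peanut butter + black beans with both tight: 2.143 servings and 1.857 servings → $2.45.
peanut butter + whole-barley bread with both tight: 1.4 servings and 6.067 servings → $2.15.
black beans + whole-barley bread: the both-tight solution has a negative serving — not a feasible corner.
The minimum over all feasible corners is $2.15.

$2.15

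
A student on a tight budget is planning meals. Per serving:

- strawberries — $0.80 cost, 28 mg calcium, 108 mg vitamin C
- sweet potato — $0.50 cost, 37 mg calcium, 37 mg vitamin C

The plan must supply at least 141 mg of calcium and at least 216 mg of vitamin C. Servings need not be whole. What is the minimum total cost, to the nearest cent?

The cheapest plan sits at a corner of the feasible region — with two constraints it uses at most two foods.
strawberries only: max(141/28, 216/108) = 5.036 servings → $4.03.
sweet potato only: max(141/37, 216/37) = 5.838 servings → $2.92.
strawberries + sweet potato with both tight: 0.9375 servings and 3.101 servings → $2.30.
Cheapest feasible corner: $2.30.

$2.30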